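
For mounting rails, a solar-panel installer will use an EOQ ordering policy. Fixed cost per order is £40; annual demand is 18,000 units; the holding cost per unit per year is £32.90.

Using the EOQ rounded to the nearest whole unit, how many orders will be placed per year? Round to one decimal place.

86.1 orders per year

2DS/H = 2·18,000·40/32.9 = 43,769.00
EOQ = √43,769.00 ≈ 209.21 → Q = 209
N = D/Q = 18,000/209 ≈ 86.124 orders/yr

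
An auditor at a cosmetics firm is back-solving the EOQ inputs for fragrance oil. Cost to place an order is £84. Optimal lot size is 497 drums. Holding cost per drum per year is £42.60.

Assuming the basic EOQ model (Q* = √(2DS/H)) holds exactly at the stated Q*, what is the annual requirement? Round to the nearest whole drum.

Since Q* = (2DS/H)^½, squaring gives Q*²·H = 2DS.
D = Q²H / (2S) = 497² × 42.6 / (2 × 84) = 62,634.43

62,634 drums per year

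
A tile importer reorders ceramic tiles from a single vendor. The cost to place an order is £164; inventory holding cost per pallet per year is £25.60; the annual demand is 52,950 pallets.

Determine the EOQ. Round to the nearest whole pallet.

2DS/H = 2·52,950·164/25.6 = 678,421.88
EOQ = √678,421.88 ≈ 823.66

824 pallets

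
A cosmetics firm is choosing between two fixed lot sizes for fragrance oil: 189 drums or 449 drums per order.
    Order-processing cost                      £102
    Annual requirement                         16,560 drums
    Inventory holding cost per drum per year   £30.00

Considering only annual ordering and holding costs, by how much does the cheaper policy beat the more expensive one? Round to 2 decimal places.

TC(Q) = (D/Q)S + (Q/2)H
TC(189) = (16,560/189)×102 + (189/2)×30 = £11,772.14
TC(449) = (16,560/449)×102 + (449/2)×30 = £10,496.96
|ΔTC| = |£11,772.14 − £10,496.96| = £1,275.18

£1,275.18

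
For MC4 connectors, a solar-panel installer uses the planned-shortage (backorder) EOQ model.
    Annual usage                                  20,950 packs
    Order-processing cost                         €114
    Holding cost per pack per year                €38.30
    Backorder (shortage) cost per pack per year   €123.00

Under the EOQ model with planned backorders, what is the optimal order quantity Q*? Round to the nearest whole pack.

404 packs

Basic EOQ = √(2·20,950·114/38.3) = 353.151
Backorder adjustment √((H+b)/b) = √((38.3+123)/123) = 1.1452
Q* = 353.151 × 1.1452 ≈ 404.41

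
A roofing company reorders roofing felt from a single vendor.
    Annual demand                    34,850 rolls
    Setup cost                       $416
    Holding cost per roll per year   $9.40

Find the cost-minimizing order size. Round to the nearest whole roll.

Q* = √(2·D·S / H) = √(2·34,850·416 / 9.4) = √3,084,595.7 ≈ 1,756.30

1,756 rolls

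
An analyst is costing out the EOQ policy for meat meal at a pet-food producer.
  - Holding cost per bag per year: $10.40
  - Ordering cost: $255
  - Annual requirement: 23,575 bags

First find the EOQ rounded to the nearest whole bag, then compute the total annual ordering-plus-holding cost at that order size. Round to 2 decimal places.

EOQ = √(2DS/H) = √(2 × 23,575 × 255 / 10.4)
    = √(1,156,081.73) ≈ 1,075.21 → Q = 1,075 bags
Ordering: D/Q × S = 23,575/1,075 × $255 = $5,592.21
Holding:  Q/2 × H = 1,075/2 × $10.4 = $5,590.00
Total = $5,592.21 + $5,590.00 = $11,182.21

$11,182.21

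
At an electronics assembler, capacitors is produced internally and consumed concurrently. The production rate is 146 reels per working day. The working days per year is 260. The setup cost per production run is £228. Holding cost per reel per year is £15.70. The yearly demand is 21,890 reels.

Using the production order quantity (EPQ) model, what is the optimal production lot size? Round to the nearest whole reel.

d = 21,890/260 = 84.1923 reels/day;  effective holding cost H(1 − d/p) = 15.7·(1 − 84.1923/146) = 6.64644
Q* = √(2DS / H_eff) = √(2·21,890·228 / 6.64644) ≈ 1,225.49

1,225 reels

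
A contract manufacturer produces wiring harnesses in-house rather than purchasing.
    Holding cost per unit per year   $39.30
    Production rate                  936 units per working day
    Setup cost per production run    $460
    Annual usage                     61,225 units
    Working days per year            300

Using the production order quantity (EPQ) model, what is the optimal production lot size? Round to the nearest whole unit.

d = 61,225/300 = 204.0833 units/day;  effective holding cost H(1 − d/p) = 39.3·(1 − 204.0833/936) = 30.73112
Q* = √(2DS / H_eff) = √(2·61,225·460 / 30.73112) ≈ 1,353.85

1,354 units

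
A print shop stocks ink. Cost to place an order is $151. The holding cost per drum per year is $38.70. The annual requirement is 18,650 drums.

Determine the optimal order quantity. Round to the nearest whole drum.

EOQ = √(2DS/H) = √(2 × 18,650 × 151 / 38.7)
    = √(145,537.47) ≈ 381.49

381 drums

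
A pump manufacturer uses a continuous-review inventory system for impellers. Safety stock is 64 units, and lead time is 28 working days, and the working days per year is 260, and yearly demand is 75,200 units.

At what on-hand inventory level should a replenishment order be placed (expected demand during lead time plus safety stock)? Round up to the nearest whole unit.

Daily demand d = 75,200 / 260 = 289.231 units/day
Demand during lead time = 289.231 × 28 = 8,098.46
Reorder point = 8,098.46 + 64 = 8,162.46 → round up

8,163 units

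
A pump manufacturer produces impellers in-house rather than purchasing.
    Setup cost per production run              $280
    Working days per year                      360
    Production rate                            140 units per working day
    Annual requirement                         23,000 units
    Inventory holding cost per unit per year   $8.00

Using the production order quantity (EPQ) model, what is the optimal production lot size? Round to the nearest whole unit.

d = 23,000/360 = 63.8889 units/day;  effective holding cost H(1 − d/p) = 8·(1 − 63.8889/140) = 4.34921
Q* = √(2DS / H_eff) = √(2·23,000·280 / 4.34921) ≈ 1,720.89

1,721 units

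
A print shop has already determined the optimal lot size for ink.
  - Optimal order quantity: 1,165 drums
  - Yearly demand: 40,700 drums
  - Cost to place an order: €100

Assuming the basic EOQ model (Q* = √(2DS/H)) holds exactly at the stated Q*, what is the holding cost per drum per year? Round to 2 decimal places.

€6.00

EOQ relation: Q² = 2DS/H, so rearrange for the unknown.
H = 2DS / Q² = 2 × 40,700 × 100 / 1,165² = 5.9975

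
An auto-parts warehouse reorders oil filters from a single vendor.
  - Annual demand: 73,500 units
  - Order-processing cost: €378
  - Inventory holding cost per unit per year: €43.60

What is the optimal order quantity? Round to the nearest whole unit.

2DS/H = 2·73,500·378/43.6 = 1,274,449.54
EOQ = √1,274,449.54 ≈ 1,128.92

1,129 units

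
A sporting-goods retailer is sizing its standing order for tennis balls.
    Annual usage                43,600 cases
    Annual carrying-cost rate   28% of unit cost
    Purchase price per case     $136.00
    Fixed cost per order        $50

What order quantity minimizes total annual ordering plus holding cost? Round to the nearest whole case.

Holding cost per case per year: H = 28% × $136 = $38.0800
2DS/H = 2·43,600·50/38.08 = 114,495.80
EOQ = √114,495.80 ≈ 338.37

338 cases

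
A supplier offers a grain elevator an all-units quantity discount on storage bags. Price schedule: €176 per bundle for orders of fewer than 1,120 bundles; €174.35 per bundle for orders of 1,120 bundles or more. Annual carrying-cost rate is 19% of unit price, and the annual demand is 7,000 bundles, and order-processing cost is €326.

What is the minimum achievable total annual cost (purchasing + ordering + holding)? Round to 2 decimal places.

€1,241,038.34

H₁ = 19%×€176 = €33.4400;  H₂ = 19%×€174.35 = €33.1265
EOQ₁ = √(2×7,000×326/33.4400) = 369.44  (< 1,120, feasible at tier 1)
EOQ₂ = √(2×7,000×326/33.1265) = 371.18  (< 1,120 → use Q = 1,120 at tier-2 price)
TC(tier 1 (EOQ₁), Q≈369.4) = €1,244,353.95
TC(tier 2, Q≈1,120.0) = €1,241,038.34
Minimum at tier 2: €1,241,038.34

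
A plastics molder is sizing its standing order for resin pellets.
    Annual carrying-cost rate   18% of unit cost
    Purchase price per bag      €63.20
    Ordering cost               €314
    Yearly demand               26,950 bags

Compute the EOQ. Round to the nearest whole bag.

H = i·C = 0.18 × €63.2 = €11.3760 per bag-year
EOQ = √(2DS/H) = √(2 × 26,950 × 314 / 11.376)
    = √(1,487,746.13) ≈ 1,219.73

1,220 bags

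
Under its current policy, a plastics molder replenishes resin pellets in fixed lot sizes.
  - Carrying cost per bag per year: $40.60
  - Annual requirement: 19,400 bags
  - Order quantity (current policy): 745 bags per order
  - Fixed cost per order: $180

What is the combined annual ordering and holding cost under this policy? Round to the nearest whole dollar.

$19,811

Orders/yr = 19,400/745 = 26.040; ordering cost = 26.040 × $180 = $4,687.25
Average inventory = 745/2 = 372.5; holding cost = 372.5 × $40.6 = $15,123.50
Total = $4,687.25 + $15,123.50 = $19,810.75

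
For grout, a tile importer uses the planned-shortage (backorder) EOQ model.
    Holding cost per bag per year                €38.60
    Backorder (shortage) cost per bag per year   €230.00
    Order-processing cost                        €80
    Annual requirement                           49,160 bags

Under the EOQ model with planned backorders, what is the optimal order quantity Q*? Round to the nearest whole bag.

Q* = √(2DS/H) · √((H + b)/b)
   = √(2 × 49,160 × 80 / 38.6) · √((38.6 + 230) / 230)
   = 451.411 × 1.0807 ≈ 487.82

488 bags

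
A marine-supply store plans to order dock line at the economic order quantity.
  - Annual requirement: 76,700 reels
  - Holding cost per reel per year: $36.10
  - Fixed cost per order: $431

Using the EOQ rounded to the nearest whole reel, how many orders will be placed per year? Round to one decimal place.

2DS/H = 2·76,700·431/36.1 = 1,831,451.52
EOQ = √1,831,451.52 ≈ 1,353.31 → Q = 1,353
N = D/Q = 76,700/1,353 ≈ 56.689 orders/yr

56.7 orders per year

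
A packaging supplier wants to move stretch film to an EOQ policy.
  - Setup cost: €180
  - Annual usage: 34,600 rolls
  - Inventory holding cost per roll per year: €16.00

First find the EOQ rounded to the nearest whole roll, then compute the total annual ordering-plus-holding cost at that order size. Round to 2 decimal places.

Q* = √(2·D·S / H) = √(2·34,600·180 / 16) = √778,500.0 ≈ 882.33 → Q = 882 rolls
Orders/yr = 34,600/882 = 39.229; ordering cost = 39.229 × €180 = €7,061.22
Average inventory = 882/2 = 441; holding cost = 441 × €16 = €7,056.00
Total = €7,061.22 + €7,056.00 = €14,117.22

€14,117.22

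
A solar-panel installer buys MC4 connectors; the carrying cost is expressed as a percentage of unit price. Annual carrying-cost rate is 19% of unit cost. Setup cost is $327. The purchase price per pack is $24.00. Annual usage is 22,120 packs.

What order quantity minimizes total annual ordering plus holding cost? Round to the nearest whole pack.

1,781 packs

Carrying cost H = $24 × 19% = $4.5600/pack/yr
2DS/H = 2·22,120·327/4.56 = 3,172,473.68
EOQ = √3,172,473.68 ≈ 1,781.14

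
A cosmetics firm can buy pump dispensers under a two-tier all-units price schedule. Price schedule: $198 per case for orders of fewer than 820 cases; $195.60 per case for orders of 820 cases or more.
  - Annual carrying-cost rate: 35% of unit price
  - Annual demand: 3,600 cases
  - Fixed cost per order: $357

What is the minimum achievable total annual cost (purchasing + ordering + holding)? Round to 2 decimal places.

H₁ = 35%×$198 = $69.3000;  H₂ = 35%×$195.60 = $68.4600
EOQ₁ = √(2×3,600×357/69.3000) = 192.59  (< 820, feasible at tier 1)
EOQ₂ = √(2×3,600×357/68.4600) = 193.77  (< 820 → use Q = 820 at tier-2 price)
TC(tier 1 (EOQ₁), Q≈192.6) = $726,146.49
TC(tier 2, Q≈820.0) = $733,795.92
Minimum at tier 1 (EOQ₁): $726,146.49

$726,146.49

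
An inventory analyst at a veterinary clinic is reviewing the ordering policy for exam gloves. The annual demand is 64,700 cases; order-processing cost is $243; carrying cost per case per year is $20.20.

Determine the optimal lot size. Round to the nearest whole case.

1,248 cases

EOQ = √(2DS/H) = √(2 × 64,700 × 243 / 20.2)
    = √(1,556,643.56) ≈ 1,247.66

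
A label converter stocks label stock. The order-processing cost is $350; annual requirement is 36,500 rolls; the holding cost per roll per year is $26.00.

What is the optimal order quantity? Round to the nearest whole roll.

991 rolls

Optimal lot size Q* = (2 × 36,500 × $350 / $26)^½ ≈ 991.31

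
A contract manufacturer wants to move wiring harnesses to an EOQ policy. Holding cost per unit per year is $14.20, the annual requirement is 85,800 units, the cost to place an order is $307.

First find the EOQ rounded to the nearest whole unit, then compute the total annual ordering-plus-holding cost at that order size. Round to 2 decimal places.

EOQ = √(2DS/H) = √(2 × 85,800 × 307 / 14.2)
    = √(3,709,943.66) ≈ 1,926.12 → Q = 1,926 units
Orders/yr = 85,800/1,926 = 44.548; ordering cost = 44.548 × $307 = $13,676.32
Average inventory = 1,926/2 = 963; holding cost = 963 × $14.2 = $13,674.60
Total = $13,676.32 + $13,674.60 = $27,350.92

$27,350.92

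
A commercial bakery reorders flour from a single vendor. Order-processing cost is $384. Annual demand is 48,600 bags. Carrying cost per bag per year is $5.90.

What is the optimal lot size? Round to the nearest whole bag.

2,515 bags

EOQ = √(2DS/H) = √(2 × 48,600 × 384 / 5.9)
    = √(6,326,237.29) ≈ 2,515.20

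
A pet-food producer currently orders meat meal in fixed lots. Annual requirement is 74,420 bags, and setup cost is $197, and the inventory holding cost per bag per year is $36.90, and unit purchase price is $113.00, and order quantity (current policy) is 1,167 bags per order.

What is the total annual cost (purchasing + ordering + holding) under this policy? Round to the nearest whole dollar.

$8,443,554

Orders/yr = 74,420/1,167 = 63.770; ordering cost = 63.770 × $197 = $12,562.76
Average inventory = 1,167/2 = 583.5; holding cost = 583.5 × $36.9 = $21,531.15
Purchase cost = D·C = 74,420 × 113 = $8,409,460.00
Total = $12,562.76 + $21,531.15 + $8,409,460.00 = $8,443,553.91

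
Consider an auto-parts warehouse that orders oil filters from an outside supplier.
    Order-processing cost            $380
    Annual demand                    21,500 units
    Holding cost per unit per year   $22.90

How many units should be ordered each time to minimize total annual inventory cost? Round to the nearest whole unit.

Q* = √(2·D·S / H) = √(2·21,500·380 / 22.9) = √713,537.1 ≈ 844.71

845 units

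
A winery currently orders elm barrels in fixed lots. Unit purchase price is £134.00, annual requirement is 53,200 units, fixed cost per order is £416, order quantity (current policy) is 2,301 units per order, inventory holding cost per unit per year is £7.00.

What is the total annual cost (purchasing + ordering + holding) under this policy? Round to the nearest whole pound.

£7,146,472

Orders/yr = 53,200/2,301 = 23.120; ordering cost = 23.120 × £416 = £9,618.08
Average inventory = 2,301/2 = 1150.5; holding cost = 1150.5 × £7 = £8,053.50
Purchase cost = D·C = 53,200 × 134 = £7,128,800.00
Total = £9,618.08 + £8,053.50 + £7,128,800.00 = £7,146,471.58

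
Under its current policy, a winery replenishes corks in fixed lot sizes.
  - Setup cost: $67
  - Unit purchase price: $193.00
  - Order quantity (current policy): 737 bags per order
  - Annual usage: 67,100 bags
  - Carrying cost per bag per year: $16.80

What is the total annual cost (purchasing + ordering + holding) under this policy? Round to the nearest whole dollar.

Orders/yr = 67,100/737 = 91.045; ordering cost = 91.045 × $67 = $6,100.00
Average inventory = 737/2 = 368.5; holding cost = 368.5 × $16.8 = $6,190.80
Purchase cost = D·C = 67,100 × 193 = $12,950,300.00
Total = $6,100.00 + $6,190.80 + $12,950,300.00 = $12,962,590.80

$12,962,591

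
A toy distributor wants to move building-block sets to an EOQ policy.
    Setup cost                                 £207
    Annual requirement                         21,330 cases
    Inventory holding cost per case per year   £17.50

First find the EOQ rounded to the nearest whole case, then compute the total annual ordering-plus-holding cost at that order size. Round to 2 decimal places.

£12,431.25

Q* = √(2·D·S / H) = √(2·21,330·207 / 17.5) = √504,606.9 ≈ 710.36 → Q = 710 cases
Annual ordering cost = (D/Q)·S = (21,330/710) × 207 = £6,218.75
Annual holding cost  = (Q/2)·H = (710/2) × 17.5 = £6,212.50
Total = £6,218.75 + £6,212.50 = £12,431.25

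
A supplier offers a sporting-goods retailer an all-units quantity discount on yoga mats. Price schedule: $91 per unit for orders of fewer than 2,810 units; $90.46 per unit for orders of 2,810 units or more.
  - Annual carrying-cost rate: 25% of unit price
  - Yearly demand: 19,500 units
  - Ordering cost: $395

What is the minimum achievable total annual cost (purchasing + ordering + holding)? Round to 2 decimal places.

$1,793,220.68

H₁ = 25%×$91 = $22.7500;  H₂ = 25%×$90.46 = $22.6150
EOQ₁ = √(2×19,500×395/22.7500) = 822.89  (< 2,810, feasible at tier 1)
EOQ₂ = √(2×19,500×395/22.6150) = 825.34  (< 2,810 → use Q = 2,810 at tier-2 price)
TC(tier 1 (EOQ₁), Q≈822.9) = $1,793,220.68
TC(tier 2, Q≈2,810.0) = $1,798,485.18
Minimum at tier 1 (EOQ₁): $1,793,220.68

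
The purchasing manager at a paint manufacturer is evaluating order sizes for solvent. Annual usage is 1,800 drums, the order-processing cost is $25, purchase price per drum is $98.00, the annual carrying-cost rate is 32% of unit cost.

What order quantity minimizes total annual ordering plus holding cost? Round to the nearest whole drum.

H = i·C = 0.32 × $98 = $31.3600 per drum-year
Q* = √(2·D·S / H) = √(2·1,800·25 / 31.36) = √2,869.9 ≈ 53.57

54 drums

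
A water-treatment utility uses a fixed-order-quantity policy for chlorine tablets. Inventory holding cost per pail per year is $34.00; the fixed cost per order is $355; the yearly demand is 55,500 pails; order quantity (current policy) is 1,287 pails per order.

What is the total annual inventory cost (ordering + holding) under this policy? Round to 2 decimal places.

Annual ordering cost = (D/Q)·S = (55,500/1,287) × 355 = $15,308.86
Annual holding cost  = (Q/2)·H = (1,287/2) × 34 = $21,879.00
Total = $15,308.86 + $21,879.00 = $37,187.86

$37,187.86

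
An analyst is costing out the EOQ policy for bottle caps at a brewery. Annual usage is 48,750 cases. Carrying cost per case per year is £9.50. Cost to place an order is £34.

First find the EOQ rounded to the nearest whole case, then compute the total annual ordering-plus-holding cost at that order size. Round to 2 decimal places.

Optimal lot size Q* = (2 × 48,750 × £34 / £9.5)^½ ≈ 590.72 → Q = 591 cases
Orders/yr = 48,750/591 = 82.487; ordering cost = 82.487 × £34 = £2,804.57
Average inventory = 591/2 = 295.5; holding cost = 295.5 × £9.5 = £2,807.25
Total = £2,804.57 + £2,807.25 = £5,611.82

£5,611.82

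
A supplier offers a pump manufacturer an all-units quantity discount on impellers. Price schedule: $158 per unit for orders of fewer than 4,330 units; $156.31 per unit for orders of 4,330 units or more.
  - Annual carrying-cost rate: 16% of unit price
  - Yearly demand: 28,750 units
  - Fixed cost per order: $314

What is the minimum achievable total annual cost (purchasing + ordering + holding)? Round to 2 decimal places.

H₁ = 16%×$158 = $25.2800;  H₂ = 16%×$156.31 = $25.0096
EOQ₁ = √(2×28,750×314/25.2800) = 845.10  (< 4,330, feasible at tier 1)
EOQ₂ = √(2×28,750×314/25.0096) = 849.66  (< 4,330 → use Q = 4,330 at tier-2 price)
TC(tier 1 (EOQ₁), Q≈845.1) = $4,563,864.23
TC(tier 2, Q≈4,330.0) = $4,550,143.16
Minimum at tier 2: $4,550,143.16

$4,550,143.16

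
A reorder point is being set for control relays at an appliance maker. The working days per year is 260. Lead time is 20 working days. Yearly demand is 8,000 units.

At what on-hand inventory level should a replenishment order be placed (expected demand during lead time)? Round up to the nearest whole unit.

Daily demand d = 8,000 / 260 = 30.769 units/day
Demand during lead time = 30.769 × 20 = 615.38
Reorder point = 615.38 → round up

616 units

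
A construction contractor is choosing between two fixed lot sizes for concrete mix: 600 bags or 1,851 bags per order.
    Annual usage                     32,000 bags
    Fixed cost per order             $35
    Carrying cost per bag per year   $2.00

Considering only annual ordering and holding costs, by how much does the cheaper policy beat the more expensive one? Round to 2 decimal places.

TC(Q) = (D/Q)S + (Q/2)H
TC(600) = (32,000/600)×35 + (600/2)×2 = $2,466.67
TC(1,851) = (32,000/1,851)×35 + (1,851/2)×2 = $2,456.08
|ΔTC| = |$2,466.67 − $2,456.08| = $10.59

$10.59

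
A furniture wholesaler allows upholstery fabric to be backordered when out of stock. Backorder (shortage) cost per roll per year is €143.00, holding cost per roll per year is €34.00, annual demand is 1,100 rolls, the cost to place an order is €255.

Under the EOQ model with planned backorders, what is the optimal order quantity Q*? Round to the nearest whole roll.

Basic EOQ = √(2·1,100·255/34) = 128.452
Backorder adjustment √((H+b)/b) = √((34+143)/143) = 1.1125
Q* = 128.452 × 1.1125 ≈ 142.91

143 rolls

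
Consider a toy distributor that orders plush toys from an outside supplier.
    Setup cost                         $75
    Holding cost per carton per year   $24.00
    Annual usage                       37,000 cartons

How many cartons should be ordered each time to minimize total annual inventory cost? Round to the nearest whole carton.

Optimal lot size Q* = (2 × 37,000 × $75 / $24)^½ ≈ 480.88

481 cartons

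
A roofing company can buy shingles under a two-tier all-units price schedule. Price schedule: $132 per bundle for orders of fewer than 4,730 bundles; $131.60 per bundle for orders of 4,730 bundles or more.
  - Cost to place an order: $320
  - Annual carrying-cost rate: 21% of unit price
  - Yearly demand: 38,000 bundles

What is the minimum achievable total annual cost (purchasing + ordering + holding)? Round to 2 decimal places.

H₁ = 21%×$132 = $27.7200;  H₂ = 21%×$131.60 = $27.6360
EOQ₁ = √(2×38,000×320/27.7200) = 936.67  (< 4,730, feasible at tier 1)
EOQ₂ = √(2×38,000×320/27.6360) = 938.09  (< 4,730 → use Q = 4,730 at tier-2 price)
TC(tier 1 (EOQ₁), Q≈936.7) = $5,041,964.41
TC(tier 2, Q≈4,730.0) = $5,068,729.96
Minimum at tier 1 (EOQ₁): $5,041,964.41

$5,041,964.41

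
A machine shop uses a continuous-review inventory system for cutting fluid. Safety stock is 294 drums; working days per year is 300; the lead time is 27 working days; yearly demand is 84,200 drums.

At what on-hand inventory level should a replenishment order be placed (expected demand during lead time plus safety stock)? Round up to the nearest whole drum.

7,872 drums

Daily demand d = 84,200 / 300 = 280.667 drums/day
Demand during lead time = 280.667 × 27 = 7,578.00
Reorder point = 7,578.00 + 294 = 7,872.00 → round up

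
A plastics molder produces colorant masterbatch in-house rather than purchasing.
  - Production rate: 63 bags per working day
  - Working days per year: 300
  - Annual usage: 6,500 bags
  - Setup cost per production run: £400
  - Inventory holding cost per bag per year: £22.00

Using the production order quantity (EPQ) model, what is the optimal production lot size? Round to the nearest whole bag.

600 bags

Daily demand d = 6,500/300 = 21.667; p = 63; 1 − d/p = 0.65608
EPQ = √(2DS / (H(1 − d/p)))
    = √(2 × 6,500 × 400 / (22 × 0.65608)) ≈ 600.22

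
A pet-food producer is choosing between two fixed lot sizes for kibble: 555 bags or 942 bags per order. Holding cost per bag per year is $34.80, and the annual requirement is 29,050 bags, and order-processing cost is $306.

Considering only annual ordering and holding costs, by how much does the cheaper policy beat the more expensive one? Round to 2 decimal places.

$153.67

Annual cost at Q: ordering D·S/Q plus holding Q·H/2.
TC(555) = (29,050/555)×306 + (555/2)×34.8 = $25,673.76
TC(942) = (29,050/942)×306 + (942/2)×34.8 = $25,827.42
|ΔTC| = |$25,673.76 − $25,827.42| = $153.67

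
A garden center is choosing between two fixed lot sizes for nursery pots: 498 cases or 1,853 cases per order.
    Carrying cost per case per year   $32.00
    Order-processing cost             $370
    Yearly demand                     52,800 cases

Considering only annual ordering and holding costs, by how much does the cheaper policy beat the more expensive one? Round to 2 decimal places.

Annual cost at Q: ordering D·S/Q plus holding Q·H/2.
TC(498) = (52,800/498)×370 + (498/2)×32 = $47,196.92
TC(1,853) = (52,800/1,853)×370 + (1,853/2)×32 = $40,190.90
|ΔTC| = |$47,196.92 − $40,190.90| = $7,006.01

$7,006.01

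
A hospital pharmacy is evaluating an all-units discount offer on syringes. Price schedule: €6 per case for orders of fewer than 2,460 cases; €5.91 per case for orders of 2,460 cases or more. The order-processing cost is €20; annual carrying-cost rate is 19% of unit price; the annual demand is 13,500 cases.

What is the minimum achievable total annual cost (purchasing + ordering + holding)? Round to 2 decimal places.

€81,275.92

H₁ = 19%×€6 = €1.1400;  H₂ = 19%×€5.91 = €1.1229
EOQ₁ = √(2×13,500×20/1.1400) = 688.25  (< 2,460, feasible at tier 1)
EOQ₂ = √(2×13,500×20/1.1229) = 693.47  (< 2,460 → use Q = 2,460 at tier-2 price)
TC(tier 1 (EOQ₁), Q≈688.2) = €81,784.60
TC(tier 2, Q≈2,460.0) = €81,275.92
Minimum at tier 2: €81,275.92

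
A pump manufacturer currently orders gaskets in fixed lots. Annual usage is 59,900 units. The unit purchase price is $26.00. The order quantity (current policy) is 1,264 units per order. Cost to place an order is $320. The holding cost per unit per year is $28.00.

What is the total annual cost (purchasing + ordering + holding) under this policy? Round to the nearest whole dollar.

$1,590,261

Ordering: D/Q × S = 59,900/1,264 × $320 = $15,164.56
Holding:  Q/2 × H = 1,264/2 × $28 = $17,696.00
Purchase cost = D·C = 59,900 × 26 = $1,557,400.00
Total = $15,164.56 + $17,696.00 + $1,557,400.00 = $1,590,260.56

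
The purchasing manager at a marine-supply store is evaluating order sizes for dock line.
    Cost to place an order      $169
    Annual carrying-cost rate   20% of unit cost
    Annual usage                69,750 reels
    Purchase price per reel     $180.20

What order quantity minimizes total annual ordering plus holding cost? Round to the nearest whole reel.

Carrying cost H = $180.2 × 20% = $36.0400/reel/yr
Optimal lot size Q* = (2 × 69,750 × $169 / $36.04)^½ ≈ 808.79

809 reels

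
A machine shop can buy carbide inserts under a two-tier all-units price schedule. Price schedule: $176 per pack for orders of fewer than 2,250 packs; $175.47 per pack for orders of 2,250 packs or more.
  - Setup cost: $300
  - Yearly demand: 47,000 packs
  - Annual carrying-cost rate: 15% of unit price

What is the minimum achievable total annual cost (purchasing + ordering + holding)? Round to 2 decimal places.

$8,282,967.23

H₁ = 15%×$176 = $26.4000;  H₂ = 15%×$175.47 = $26.3205
EOQ₁ = √(2×47,000×300/26.4000) = 1,033.53  (< 2,250, feasible at tier 1)
EOQ₂ = √(2×47,000×300/26.3205) = 1,035.09  (< 2,250 → use Q = 2,250 at tier-2 price)
TC(tier 1 (EOQ₁), Q≈1,033.5) = $8,299,285.16
TC(tier 2, Q≈2,250.0) = $8,282,967.23
Minimum at tier 2: $8,282,967.23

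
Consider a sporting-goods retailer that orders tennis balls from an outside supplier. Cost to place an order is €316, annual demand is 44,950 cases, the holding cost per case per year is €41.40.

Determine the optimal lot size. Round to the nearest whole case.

828 cases

Q* = √(2·D·S / H) = √(2·44,950·316 / 41.4) = √686,193.2 ≈ 828.37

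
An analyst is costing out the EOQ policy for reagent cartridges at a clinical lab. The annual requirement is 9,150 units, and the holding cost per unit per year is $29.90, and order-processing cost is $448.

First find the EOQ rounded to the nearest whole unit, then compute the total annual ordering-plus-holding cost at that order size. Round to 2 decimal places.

$15,656.70

Optimal lot size Q* = (2 × 9,150 × $448 / $29.9)^½ ≈ 523.64 → Q = 524 units
Annual ordering cost = (D/Q)·S = (9,150/524) × 448 = $7,822.90
Annual holding cost  = (Q/2)·H = (524/2) × 29.9 = $7,833.80
Total = $7,822.90 + $7,833.80 = $15,656.70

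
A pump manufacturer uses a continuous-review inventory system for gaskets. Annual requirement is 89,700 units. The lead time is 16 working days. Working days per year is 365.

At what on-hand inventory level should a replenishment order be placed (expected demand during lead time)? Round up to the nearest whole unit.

3,933 units

Daily demand d = 89,700 / 365 = 245.753 units/day
Demand during lead time = 245.753 × 16 = 3,932.05
Reorder point = 3,932.05 → round up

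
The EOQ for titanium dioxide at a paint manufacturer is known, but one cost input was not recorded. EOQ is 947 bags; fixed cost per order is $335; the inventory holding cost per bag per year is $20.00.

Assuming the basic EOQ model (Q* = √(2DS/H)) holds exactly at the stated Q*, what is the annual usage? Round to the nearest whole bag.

26,770 bags per year

Since Q* = (2DS/H)^½, squaring gives Q*²·H = 2DS.
D = Q²H / (2S) = 947² × 20 / (2 × 335) = 26,770.42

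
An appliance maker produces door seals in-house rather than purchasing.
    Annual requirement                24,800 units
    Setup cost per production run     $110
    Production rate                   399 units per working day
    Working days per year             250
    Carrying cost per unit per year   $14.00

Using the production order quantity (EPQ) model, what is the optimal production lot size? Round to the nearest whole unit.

Daily demand d = 24,800/250 = 99.200; p = 399; 1 − d/p = 0.75138
EPQ = √(2DS / (H(1 − d/p)))
    = √(2 × 24,800 × 110 / (14 × 0.75138)) ≈ 720.18

720 units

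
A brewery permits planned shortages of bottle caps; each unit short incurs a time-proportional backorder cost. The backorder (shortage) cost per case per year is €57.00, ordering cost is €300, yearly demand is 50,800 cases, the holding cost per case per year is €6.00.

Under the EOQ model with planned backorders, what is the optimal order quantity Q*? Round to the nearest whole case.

2,370 cases

Q* = √(2DS/H) · √((H + b)/b)
   = √(2 × 50,800 × 300 / 6) · √((6 + 57) / 57)
   = 2,253.886 × 1.0513 ≈ 2,369.54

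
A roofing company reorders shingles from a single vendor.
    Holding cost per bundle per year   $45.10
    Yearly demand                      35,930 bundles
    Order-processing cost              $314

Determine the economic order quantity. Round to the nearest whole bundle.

2DS/H = 2·35,930·314/45.1 = 500,311.31
EOQ = √500,311.31 ≈ 707.33

707 bundles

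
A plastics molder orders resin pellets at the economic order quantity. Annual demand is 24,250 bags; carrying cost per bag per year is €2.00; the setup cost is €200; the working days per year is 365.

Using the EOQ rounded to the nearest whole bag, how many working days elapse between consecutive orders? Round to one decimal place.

33.1 days

Q* = √(2·D·S / H) = √(2·24,250·200 / 2) = √4,850,000.0 ≈ 2,202.27 → Q = 2,202 bags
Days between orders = 365 / (D/Q) = 365 / 11.013 ≈ 33.144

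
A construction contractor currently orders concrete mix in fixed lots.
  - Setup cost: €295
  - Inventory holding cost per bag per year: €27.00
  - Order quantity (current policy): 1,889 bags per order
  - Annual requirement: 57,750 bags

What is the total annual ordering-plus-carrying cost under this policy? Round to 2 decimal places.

Annual ordering cost = (D/Q)·S = (57,750/1,889) × 295 = €9,018.66
Annual holding cost  = (Q/2)·H = (1,889/2) × 27 = €25,501.50
Total = €9,018.66 + €25,501.50 = €34,520.16

€34,520.16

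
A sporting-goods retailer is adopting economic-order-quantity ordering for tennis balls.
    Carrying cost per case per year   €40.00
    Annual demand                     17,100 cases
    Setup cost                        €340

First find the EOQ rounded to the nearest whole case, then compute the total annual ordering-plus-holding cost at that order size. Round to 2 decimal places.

€21,566.64

EOQ = √(2DS/H) = √(2 × 17,100 × 340 / 40)
    = √(290,700.00) ≈ 539.17 → Q = 539 cases
Orders/yr = 17,100/539 = 31.725; ordering cost = 31.725 × €340 = €10,786.64
Average inventory = 539/2 = 269.5; holding cost = 269.5 × €40 = €10,780.00
Total = €10,786.64 + €10,780.00 = €21,566.64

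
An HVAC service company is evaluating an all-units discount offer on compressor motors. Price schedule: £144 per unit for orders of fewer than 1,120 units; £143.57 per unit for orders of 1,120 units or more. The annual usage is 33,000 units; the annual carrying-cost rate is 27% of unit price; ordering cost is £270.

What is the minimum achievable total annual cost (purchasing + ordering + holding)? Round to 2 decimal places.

H₁ = 27%×£144 = £38.8800;  H₂ = 27%×£143.57 = £38.7639
EOQ₁ = √(2×33,000×270/38.8800) = 677.00  (< 1,120, feasible at tier 1)
EOQ₂ = √(2×33,000×270/38.7639) = 678.02  (< 1,120 → use Q = 1,120 at tier-2 price)
TC(tier 1 (EOQ₁), Q≈677.0) = £4,778,321.88
TC(tier 2, Q≈1,120.0) = £4,767,473.14
Minimum at tier 2: £4,767,473.14

£4,767,473.14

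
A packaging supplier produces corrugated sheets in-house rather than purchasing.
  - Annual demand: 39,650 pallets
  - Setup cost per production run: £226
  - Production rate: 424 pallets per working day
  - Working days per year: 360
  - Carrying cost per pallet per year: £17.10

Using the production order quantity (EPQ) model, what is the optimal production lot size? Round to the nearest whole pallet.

1,190 pallets

Daily demand d = 39,650/360 = 110.139; p = 424; 1 − d/p = 0.74024
EPQ = √(2DS / (H(1 − d/p)))
    = √(2 × 39,650 × 226 / (17.1 × 0.74024)) ≈ 1,189.89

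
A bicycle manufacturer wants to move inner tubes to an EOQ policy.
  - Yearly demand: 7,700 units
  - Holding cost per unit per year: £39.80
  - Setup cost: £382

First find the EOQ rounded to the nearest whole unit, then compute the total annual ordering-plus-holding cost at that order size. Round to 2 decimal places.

£15,301.50

EOQ = √(2DS/H) = √(2 × 7,700 × 382 / 39.8)
    = √(147,809.05) ≈ 384.46 → Q = 384 units
Ordering: D/Q × S = 7,700/384 × £382 = £7,659.90
Holding:  Q/2 × H = 384/2 × £39.8 = £7,641.60
Total = £7,659.90 + £7,641.60 = £15,301.50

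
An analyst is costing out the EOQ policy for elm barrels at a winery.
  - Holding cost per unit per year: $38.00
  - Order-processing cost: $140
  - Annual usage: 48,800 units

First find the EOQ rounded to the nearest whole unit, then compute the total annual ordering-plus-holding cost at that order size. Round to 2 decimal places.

$22,786.67

Q* = √(2·D·S / H) = √(2·48,800·140 / 38) = √359,578.9 ≈ 599.65 → Q = 600 units
Orders/yr = 48,800/600 = 81.333; ordering cost = 81.333 × $140 = $11,386.67
Average inventory = 600/2 = 300; holding cost = 300 × $38 = $11,400.00
Total = $11,386.67 + $11,400.00 = $22,786.67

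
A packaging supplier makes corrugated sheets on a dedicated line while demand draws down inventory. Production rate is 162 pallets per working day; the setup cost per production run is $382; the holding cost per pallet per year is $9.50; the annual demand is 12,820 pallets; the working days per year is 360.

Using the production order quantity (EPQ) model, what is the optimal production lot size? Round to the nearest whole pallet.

1,150 pallets

d = 12,820/360 = 35.6111 pallets/day;  effective holding cost H(1 − d/p) = 9.5·(1 − 35.6111/162) = 7.41169
Q* = √(2DS / H_eff) = √(2·12,820·382 / 7.41169) ≈ 1,149.56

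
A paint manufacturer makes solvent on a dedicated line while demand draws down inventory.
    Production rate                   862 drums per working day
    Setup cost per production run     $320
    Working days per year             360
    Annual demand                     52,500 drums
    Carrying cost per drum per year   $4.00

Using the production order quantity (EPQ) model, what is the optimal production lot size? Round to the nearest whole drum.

Daily demand d = 52,500/360 = 145.833; p = 862; 1 − d/p = 0.83082
EPQ = √(2DS / (H(1 − d/p)))
    = √(2 × 52,500 × 320 / (4 × 0.83082)) ≈ 3,179.70

3,180 drums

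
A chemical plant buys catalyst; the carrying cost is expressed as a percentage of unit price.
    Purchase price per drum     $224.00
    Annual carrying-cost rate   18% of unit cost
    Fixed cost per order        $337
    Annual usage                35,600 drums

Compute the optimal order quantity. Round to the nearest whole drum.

H = i·C = 0.18 × $224 = $40.3200 per drum-year
2DS/H = 2·35,600·337/40.32 = 595,099.21
EOQ = √595,099.21 ≈ 771.43

771 drums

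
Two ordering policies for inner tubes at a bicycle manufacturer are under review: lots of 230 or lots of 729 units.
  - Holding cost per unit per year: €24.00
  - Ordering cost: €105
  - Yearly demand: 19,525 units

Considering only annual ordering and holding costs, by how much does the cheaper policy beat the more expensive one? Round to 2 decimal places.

€113.34

TC(Q) = (D/Q)S + (Q/2)H
TC(230) = (19,525/230)×105 + (230/2)×24 = €11,673.59
TC(729) = (19,525/729)×105 + (729/2)×24 = €11,560.24
Lots of 729 are cheaper by €113.34.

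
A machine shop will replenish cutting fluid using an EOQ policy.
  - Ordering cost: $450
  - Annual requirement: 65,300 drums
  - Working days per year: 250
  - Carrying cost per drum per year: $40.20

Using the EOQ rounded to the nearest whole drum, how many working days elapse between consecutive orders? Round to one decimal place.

Optimal lot size Q* = (2 × 65,300 × $450 / $40.2)^½ ≈ 1,209.11 → Q = 1,209 drums
Days between orders = 250 / (D/Q) = 250 / 54.012 ≈ 4.629

4.6 days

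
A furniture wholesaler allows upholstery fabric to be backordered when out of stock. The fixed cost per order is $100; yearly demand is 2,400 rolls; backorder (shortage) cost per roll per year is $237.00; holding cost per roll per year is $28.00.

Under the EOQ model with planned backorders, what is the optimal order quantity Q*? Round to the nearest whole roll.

138 rolls

Basic EOQ = √(2·2,400·100/28) = 130.931
Backorder adjustment √((H+b)/b) = √((28+237)/237) = 1.0574
Q* = 130.931 × 1.0574 ≈ 138.45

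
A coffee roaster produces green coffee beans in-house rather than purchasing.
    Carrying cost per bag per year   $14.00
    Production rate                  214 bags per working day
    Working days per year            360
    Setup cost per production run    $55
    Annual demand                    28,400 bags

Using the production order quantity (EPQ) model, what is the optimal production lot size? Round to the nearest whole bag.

d = 28,400/360 = 78.8889 bags/day;  effective holding cost H(1 − d/p) = 14·(1 − 78.8889/214) = 8.83904
Q* = √(2DS / H_eff) = √(2·28,400·55 / 8.83904) ≈ 594.50

595 bags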